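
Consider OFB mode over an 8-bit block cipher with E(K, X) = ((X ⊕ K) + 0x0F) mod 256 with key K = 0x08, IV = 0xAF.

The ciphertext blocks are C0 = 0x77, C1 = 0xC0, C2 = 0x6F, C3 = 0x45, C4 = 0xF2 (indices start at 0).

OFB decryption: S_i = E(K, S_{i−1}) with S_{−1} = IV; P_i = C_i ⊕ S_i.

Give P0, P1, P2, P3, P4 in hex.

P0 = 0xC1, P1 = 0x0D, P2 = 0xBB, P3 = 0xAE, P4 = 0x00

P0: S = E(K, 0xAF) = 0xB6; 0x77 ⊕ 0xB6 = 0xC1.
P1: S = E(K, 0xB6) = 0xCD; 0xC0 ⊕ 0xCD = 0x0D.
P2: S = E(K, 0xCD) = 0xD4; 0x6F ⊕ 0xD4 = 0xBB.
P3: S = E(K, 0xD4) = 0xEB; 0x45 ⊕ 0xEB = 0xAE.
P4: S = E(K, 0xEB) = 0xF2; 0xF2 ⊕ 0xF2 = 0x00.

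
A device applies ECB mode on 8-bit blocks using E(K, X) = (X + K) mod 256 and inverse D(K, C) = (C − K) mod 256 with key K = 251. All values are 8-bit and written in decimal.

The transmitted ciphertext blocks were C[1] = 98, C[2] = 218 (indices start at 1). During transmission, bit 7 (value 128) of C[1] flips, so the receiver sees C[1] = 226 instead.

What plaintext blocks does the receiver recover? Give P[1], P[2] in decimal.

ECB decryption: P_i = D(K, C_i).
Only C[1] changed, to 226. In ECB, a change in C_i affects only P_i. Decrypting the received ciphertext:
P[1]: D(K, 226) = 231.
P[2]: D(K, 218) = 223.
Blocks that differ from the original plaintext: P[1].

P[1] = 231, P[2] = 223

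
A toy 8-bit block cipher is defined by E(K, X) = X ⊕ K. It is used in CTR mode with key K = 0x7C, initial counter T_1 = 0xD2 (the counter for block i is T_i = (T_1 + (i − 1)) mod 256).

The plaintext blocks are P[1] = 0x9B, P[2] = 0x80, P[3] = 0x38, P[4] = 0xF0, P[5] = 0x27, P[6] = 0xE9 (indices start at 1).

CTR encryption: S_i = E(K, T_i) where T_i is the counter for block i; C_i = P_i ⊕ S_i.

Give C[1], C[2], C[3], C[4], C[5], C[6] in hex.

C[1] = 0x35, C[2] = 0x2F, C[3] = 0x90, C[4] = 0x59, C[5] = 0x8D, C[6] = 0x42

C[1]: T = 0xD2, S = E(K, T) = 0xAE; 0x9B ⊕ 0xAE = 0x35.
C[2]: T = 0xD3, S = E(K, T) = 0xAF; 0x80 ⊕ 0xAF = 0x2F.
C[3]: T = 0xD4, S = E(K, T) = 0xA8; 0x38 ⊕ 0xA8 = 0x90.
C[4]: T = 0xD5, S = E(K, T) = 0xA9; 0xF0 ⊕ 0xA9 = 0x59.
C[5]: T = 0xD6, S = E(K, T) = 0xAA; 0x27 ⊕ 0xAA = 0x8D.
C[6]: T = 0xD7, S = E(K, T) = 0xAB; 0xE9 ⊕ 0xAB = 0x42.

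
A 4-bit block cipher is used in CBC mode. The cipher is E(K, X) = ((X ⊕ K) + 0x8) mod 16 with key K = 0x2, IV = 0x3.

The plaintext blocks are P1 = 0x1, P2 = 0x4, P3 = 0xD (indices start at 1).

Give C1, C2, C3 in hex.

CBC encryption: C_i = E(K, P_i ⊕ C_{i−1}), with C_{0} = IV.
C1: P1 ⊕ 0x3 = 0x2; E(K, 0x2) = 0x8.
C2: P2 ⊕ 0x8 = 0xC; E(K, 0xC) = 0x6.
C3: P3 ⊕ 0x6 = 0xB; E(K, 0xB) = 0x1.

C1 = 0x8, C2 = 0x6, C3 = 0x1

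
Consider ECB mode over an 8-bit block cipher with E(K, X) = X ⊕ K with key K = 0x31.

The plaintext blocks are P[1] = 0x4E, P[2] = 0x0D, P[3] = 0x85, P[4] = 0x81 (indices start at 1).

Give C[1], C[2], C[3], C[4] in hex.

C[1] = 0x7F, C[2] = 0x3C, C[3] = 0xB4, C[4] = 0xB0

ECB encryption: C_i = E(K, P_i).
C[1]: E(K, 0x4E) = 0x7F.
C[2]: E(K, 0x0D) = 0x3C.
C[3]: E(K, 0x85) = 0xB4.
C[4]: E(K, 0x81) = 0xB0.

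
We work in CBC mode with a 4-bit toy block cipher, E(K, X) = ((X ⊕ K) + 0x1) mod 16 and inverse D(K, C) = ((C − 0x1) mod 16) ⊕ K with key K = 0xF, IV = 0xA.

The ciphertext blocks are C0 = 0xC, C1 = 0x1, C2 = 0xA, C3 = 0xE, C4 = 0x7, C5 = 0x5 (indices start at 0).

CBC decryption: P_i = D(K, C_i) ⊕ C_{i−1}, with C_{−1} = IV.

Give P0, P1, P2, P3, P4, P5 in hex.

P0: D(K, 0xC) = 0x4; 0x4 ⊕ 0xA = 0xE.
P1: D(K, 0x1) = 0xF; 0xF ⊕ 0xC = 0x3.
P2: D(K, 0xA) = 0x6; 0x6 ⊕ 0x1 = 0x7.
P3: D(K, 0xE) = 0x2; 0x2 ⊕ 0xA = 0x8.
P4: D(K, 0x7) = 0x9; 0x9 ⊕ 0xE = 0x7.
P5: D(K, 0x5) = 0xB; 0xB ⊕ 0x7 = 0xC.

P0 = 0xE, P1 = 0x3, P2 = 0x7, P3 = 0x8, P4 = 0x7, P5 = 0xC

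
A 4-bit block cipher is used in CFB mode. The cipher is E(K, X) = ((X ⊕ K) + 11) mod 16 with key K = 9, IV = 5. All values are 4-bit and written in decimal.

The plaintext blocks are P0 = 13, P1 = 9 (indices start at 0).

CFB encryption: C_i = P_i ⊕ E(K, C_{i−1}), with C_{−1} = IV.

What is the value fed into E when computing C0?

C0: E(K, 5) = 7; 13 ⊕ 7 = 10.
So the input to E for block 0 is 5.

5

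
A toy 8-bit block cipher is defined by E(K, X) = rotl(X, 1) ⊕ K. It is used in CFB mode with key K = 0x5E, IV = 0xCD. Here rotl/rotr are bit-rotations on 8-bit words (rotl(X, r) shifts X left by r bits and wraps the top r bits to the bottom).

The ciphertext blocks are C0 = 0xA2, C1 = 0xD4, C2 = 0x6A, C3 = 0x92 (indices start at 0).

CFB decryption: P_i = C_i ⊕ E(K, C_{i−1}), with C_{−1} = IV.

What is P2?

P2 = 0x9D

P2: E(K, 0xD4) = 0xF7; 0x6A ⊕ 0xF7 = 0x9D.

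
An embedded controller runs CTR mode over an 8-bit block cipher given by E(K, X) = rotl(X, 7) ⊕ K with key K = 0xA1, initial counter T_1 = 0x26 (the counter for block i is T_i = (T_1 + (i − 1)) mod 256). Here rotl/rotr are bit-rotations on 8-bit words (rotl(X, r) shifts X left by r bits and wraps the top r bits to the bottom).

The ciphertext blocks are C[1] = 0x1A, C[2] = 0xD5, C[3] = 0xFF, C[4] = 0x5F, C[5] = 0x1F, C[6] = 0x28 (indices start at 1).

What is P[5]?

P[5] = 0xAB

CTR decryption: S_i = E(K, T_i) where T_i is the counter for block i; P_i = C_i ⊕ S_i.
P[5]: T = 0x2A, S = E(K, T) = 0xB4; 0x1F ⊕ 0xB4 = 0xAB.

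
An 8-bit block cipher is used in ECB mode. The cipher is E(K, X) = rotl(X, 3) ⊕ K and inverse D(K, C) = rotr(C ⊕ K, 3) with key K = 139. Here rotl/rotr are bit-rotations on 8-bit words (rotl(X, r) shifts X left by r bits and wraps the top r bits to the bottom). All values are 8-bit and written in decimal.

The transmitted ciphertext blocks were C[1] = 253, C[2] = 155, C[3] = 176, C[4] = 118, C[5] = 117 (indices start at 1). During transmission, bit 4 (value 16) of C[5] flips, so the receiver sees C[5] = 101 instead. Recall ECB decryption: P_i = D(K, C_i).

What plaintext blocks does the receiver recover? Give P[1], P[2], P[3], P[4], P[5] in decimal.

P[1] = 206, P[2] = 2, P[3] = 103, P[4] = 191, P[5] = 221

Only C[5] changed, to 101. In ECB, a change in C_i affects only P_i. Decrypting the received ciphertext:
P[1]: D(K, 253) = 206.
P[2]: D(K, 155) = 2.
P[3]: D(K, 176) = 103.
P[4]: D(K, 118) = 191.
P[5]: D(K, 101) = 221.
Blocks that differ from the original plaintext: P[5].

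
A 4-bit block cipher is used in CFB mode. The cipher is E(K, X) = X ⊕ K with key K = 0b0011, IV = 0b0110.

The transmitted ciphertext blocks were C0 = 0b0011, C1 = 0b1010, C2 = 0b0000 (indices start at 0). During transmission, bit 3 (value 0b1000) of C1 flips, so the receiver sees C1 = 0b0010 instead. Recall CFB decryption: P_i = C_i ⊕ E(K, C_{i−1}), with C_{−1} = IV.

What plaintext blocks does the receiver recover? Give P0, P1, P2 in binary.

Only C1 changed, to 0b0010. In CFB, a change in C_i flips the same bit in P_i and garbles P_{i+1}. Decrypting the received ciphertext:
P0: E(K, 0b0110) = 0b0101; 0b0011 ⊕ 0b0101 = 0b0110.
P1: E(K, 0b0011) = 0b0000; 0b0010 ⊕ 0b0000 = 0b0010.
P2: E(K, 0b0010) = 0b0001; 0b0000 ⊕ 0b0001 = 0b0001.
Blocks that differ from the original plaintext: P1, P2.

P0 = 0b0110, P1 = 0b0010, P2 = 0b0001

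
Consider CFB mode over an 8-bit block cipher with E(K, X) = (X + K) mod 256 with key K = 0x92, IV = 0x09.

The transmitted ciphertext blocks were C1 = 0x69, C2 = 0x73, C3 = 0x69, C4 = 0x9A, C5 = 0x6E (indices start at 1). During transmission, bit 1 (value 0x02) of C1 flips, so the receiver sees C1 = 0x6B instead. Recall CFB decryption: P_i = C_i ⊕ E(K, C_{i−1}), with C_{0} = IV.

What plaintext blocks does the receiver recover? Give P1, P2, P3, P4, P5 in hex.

P1 = 0xF0, P2 = 0x8E, P3 = 0x6C, P4 = 0x61, P5 = 0x42

Only C1 changed, to 0x6B. In CFB, a change in C_i flips the same bit in P_i and garbles P_{i+1}. Decrypting the received ciphertext:
P1: E(K, 0x09) = 0x9B; 0x6B ⊕ 0x9B = 0xF0.
P2: E(K, 0x6B) = 0xFD; 0x73 ⊕ 0xFD = 0x8E.
P3: E(K, 0x73) = 0x05; 0x69 ⊕ 0x05 = 0x6C.
P4: E(K, 0x69) = 0xFB; 0x9A ⊕ 0xFB = 0x61.
P5: E(K, 0x9A) = 0x2C; 0x6E ⊕ 0x2C = 0x42.
Blocks that differ from the original plaintext: P1, P2.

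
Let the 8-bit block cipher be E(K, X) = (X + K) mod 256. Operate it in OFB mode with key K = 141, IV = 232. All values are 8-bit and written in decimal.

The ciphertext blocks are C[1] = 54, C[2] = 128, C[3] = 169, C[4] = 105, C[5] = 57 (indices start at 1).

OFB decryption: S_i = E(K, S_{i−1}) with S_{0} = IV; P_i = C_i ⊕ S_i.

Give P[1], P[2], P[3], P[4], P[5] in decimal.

P[1]: S = E(K, 232) = 117; 54 ⊕ 117 = 67.
P[2]: S = E(K, 117) = 2; 128 ⊕ 2 = 130.
P[3]: S = E(K, 2) = 143; 169 ⊕ 143 = 38.
P[4]: S = E(K, 143) = 28; 105 ⊕ 28 = 117.
P[5]: S = E(K, 28) = 169; 57 ⊕ 169 = 144.

P[1] = 67, P[2] = 130, P[3] = 38, P[4] = 117, P[5] = 144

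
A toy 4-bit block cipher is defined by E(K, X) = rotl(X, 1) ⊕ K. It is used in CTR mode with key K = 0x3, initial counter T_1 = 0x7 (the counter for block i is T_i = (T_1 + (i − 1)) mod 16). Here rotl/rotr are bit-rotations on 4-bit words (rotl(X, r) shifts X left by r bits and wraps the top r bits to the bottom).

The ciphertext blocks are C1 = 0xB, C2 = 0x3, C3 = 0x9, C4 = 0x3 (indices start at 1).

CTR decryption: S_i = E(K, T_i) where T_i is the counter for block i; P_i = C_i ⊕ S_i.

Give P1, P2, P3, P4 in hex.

P1 = 0x6, P2 = 0x1, P3 = 0x9, P4 = 0x5

P1: T = 0x7, S = E(K, T) = 0xD; 0xB ⊕ 0xD = 0x6.
P2: T = 0x8, S = E(K, T) = 0x2; 0x3 ⊕ 0x2 = 0x1.
P3: T = 0x9, S = E(K, T) = 0x0; 0x9 ⊕ 0x0 = 0x9.
P4: T = 0xA, S = E(K, T) = 0x6; 0x3 ⊕ 0x6 = 0x5.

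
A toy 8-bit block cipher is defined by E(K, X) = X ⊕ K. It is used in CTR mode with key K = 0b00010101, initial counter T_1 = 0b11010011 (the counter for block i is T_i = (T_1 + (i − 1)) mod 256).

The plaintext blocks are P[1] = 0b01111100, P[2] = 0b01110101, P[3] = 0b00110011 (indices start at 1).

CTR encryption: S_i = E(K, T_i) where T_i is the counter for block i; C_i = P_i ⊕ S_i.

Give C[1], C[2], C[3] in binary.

C[1] = 0b10111010, C[2] = 0b10110100, C[3] = 0b11110011

C[1]: T = 0b11010011, S = E(K, T) = 0b11000110; 0b01111100 ⊕ 0b11000110 = 0b10111010.
C[2]: T = 0b11010100, S = E(K, T) = 0b11000001; 0b01110101 ⊕ 0b11000001 = 0b10110100.
C[3]: T = 0b11010101, S = E(K, T) = 0b11000000; 0b00110011 ⊕ 0b11000000 = 0b11110011.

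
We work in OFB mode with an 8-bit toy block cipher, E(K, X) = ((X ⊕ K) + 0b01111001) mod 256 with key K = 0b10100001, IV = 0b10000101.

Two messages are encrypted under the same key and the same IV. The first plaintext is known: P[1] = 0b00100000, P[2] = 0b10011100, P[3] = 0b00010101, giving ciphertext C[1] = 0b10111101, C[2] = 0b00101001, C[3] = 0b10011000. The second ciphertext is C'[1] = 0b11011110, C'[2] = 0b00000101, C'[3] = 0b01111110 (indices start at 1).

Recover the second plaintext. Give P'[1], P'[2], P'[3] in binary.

P'[1] = 0b01000011, P'[2] = 0b10110000, P'[3] = 0b11110011

In OFB with a reused IV, both messages share the same keystream S_i, so C_i ⊕ C'_i = P_i ⊕ P'_i and thus P'_i = P_i ⊕ C_i ⊕ C'_i.
P'[1]: 0b00100000 ⊕ 0b10111101 ⊕ 0b11011110 = 0b01000011.
P'[2]: 0b10011100 ⊕ 0b00101001 ⊕ 0b00000101 = 0b10110000.
P'[3]: 0b00010101 ⊕ 0b10011000 ⊕ 0b01111110 = 0b11110011.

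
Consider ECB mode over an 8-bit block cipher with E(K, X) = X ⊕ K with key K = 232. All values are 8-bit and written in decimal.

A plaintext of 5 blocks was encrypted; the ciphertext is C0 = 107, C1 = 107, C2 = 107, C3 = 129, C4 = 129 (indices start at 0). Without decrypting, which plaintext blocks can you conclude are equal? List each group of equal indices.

P0 = P1 = P2; P3 = P4

ECB encrypts each block independently with the same key, so equal ciphertext blocks imply equal plaintext blocks.
C0 = C1 = C2 = 107, so P0 = P1 = P2.
C3 = C4 = 129, so P3 = P4.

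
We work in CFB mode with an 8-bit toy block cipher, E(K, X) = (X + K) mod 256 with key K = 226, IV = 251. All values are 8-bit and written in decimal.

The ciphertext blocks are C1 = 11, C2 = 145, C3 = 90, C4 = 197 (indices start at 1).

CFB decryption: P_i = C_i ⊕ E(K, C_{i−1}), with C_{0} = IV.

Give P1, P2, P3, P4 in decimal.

P1 = 214, P2 = 124, P3 = 41, P4 = 249

P1: E(K, 251) = 221; 11 ⊕ 221 = 214.
P2: E(K, 11) = 237; 145 ⊕ 237 = 124.
P3: E(K, 145) = 115; 90 ⊕ 115 = 41.
P4: E(K, 90) = 60; 197 ⊕ 60 = 249.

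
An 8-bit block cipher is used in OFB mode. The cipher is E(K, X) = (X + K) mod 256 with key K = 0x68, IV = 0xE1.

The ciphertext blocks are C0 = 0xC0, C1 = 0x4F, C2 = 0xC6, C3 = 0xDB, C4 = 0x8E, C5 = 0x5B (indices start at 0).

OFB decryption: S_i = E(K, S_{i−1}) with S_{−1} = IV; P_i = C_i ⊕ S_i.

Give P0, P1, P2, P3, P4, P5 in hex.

P0 = 0x89, P1 = 0xFE, P2 = 0xDF, P3 = 0x5A, P4 = 0x67, P5 = 0x0A

P0: S = E(K, 0xE1) = 0x49; 0xC0 ⊕ 0x49 = 0x89.
P1: S = E(K, 0x49) = 0xB1; 0x4F ⊕ 0xB1 = 0xFE.
P2: S = E(K, 0xB1) = 0x19; 0xC6 ⊕ 0x19 = 0xDF.
P3: S = E(K, 0x19) = 0x81; 0xDB ⊕ 0x81 = 0x5A.
P4: S = E(K, 0x81) = 0xE9; 0x8E ⊕ 0xE9 = 0x67.
P5: S = E(K, 0xE9) = 0x51; 0x5B ⊕ 0x51 = 0x0A.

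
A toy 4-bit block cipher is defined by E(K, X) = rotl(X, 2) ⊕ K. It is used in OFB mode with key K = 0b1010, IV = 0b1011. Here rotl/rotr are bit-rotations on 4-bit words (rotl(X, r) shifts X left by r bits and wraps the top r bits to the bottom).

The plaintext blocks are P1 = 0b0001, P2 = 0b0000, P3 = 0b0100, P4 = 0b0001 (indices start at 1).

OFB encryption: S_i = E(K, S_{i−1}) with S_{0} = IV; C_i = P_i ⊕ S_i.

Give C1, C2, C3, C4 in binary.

C1 = 0b0101, C2 = 0b1011, C3 = 0b0000, C4 = 0b1010

C1: S = E(K, 0b1011) = 0b0100; 0b0001 ⊕ 0b0100 = 0b0101.
C2: S = E(K, 0b0100) = 0b1011; 0b0000 ⊕ 0b1011 = 0b1011.
C3: S = E(K, 0b1011) = 0b0100; 0b0100 ⊕ 0b0100 = 0b0000.
C4: S = E(K, 0b0100) = 0b1011; 0b0001 ⊕ 0b1011 = 0b1010.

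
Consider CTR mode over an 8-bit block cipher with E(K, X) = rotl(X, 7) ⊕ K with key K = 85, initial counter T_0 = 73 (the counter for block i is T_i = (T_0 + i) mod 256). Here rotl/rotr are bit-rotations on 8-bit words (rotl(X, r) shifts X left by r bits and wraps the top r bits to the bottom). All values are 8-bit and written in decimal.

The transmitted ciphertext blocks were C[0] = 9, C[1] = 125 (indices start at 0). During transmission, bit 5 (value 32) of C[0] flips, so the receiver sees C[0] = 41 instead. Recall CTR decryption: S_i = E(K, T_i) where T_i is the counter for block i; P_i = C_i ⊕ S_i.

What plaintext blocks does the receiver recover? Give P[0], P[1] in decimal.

Only C[0] changed, to 41. In CTR, a change in C_i flips the same bit in P_i only; the keystream is unaffected. Decrypting the received ciphertext:
P[0]: T = 73, S = E(K, T) = 241; 41 ⊕ 241 = 216.
P[1]: T = 74, S = E(K, T) = 112; 125 ⊕ 112 = 13.
Blocks that differ from the original plaintext: P[0].

P[0] = 216, P[1] = 13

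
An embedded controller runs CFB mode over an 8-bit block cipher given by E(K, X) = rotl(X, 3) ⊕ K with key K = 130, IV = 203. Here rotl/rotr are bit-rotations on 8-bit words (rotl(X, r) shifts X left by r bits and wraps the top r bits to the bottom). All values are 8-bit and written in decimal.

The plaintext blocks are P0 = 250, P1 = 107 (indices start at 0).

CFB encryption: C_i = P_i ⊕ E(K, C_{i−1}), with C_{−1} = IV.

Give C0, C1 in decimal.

C0 = 38, C1 = 216

C0: E(K, 203) = 220; 250 ⊕ 220 = 38.
C1: E(K, 38) = 179; 107 ⊕ 179 = 216.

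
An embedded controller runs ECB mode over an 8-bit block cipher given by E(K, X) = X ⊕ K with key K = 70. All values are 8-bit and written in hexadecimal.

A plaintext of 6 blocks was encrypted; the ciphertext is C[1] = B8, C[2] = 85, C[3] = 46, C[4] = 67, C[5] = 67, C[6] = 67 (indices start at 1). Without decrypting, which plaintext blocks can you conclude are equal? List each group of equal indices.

ECB encrypts each block independently with the same key, so equal ciphertext blocks imply equal plaintext blocks.
C[4] = C[5] = C[6] = 67, so P[4] = P[5] = P[6].

P[4] = P[5] = P[6]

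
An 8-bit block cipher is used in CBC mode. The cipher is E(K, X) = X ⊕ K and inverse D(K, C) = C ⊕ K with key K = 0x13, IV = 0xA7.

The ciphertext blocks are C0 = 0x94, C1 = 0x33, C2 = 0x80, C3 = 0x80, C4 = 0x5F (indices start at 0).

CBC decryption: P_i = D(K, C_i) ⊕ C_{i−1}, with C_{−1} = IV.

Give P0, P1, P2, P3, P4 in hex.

P0: D(K, 0x94) = 0x87; 0x87 ⊕ 0xA7 = 0x20.
P1: D(K, 0x33) = 0x20; 0x20 ⊕ 0x94 = 0xB4.
P2: D(K, 0x80) = 0x93; 0x93 ⊕ 0x33 = 0xA0.
P3: D(K, 0x80) = 0x93; 0x93 ⊕ 0x80 = 0x13.
P4: D(K, 0x5F) = 0x4C; 0x4C ⊕ 0x80 = 0xCC.

P0 = 0x20, P1 = 0xB4, P2 = 0xA0, P3 = 0x13, P4 = 0xCC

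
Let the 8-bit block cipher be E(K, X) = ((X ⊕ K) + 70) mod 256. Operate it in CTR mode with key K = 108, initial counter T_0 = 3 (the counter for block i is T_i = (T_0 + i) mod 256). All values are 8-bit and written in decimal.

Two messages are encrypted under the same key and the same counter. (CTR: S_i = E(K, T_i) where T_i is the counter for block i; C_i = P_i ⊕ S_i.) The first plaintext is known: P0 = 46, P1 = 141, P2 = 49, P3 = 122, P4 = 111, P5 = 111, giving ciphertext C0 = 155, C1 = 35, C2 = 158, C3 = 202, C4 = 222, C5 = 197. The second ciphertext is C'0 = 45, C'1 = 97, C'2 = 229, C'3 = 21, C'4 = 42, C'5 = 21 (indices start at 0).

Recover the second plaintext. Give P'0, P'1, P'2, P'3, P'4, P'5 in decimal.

P'0 = 152, P'1 = 207, P'2 = 74, P'3 = 165, P'4 = 155, P'5 = 191

In CTR with a reused counter, both messages share the same keystream S_i, so C_i ⊕ C'_i = P_i ⊕ P'_i and thus P'_i = P_i ⊕ C_i ⊕ C'_i.
P'0: 46 ⊕ 155 ⊕ 45 = 152.
P'1: 141 ⊕ 35 ⊕ 97 = 207.
P'2: 49 ⊕ 158 ⊕ 229 = 74.
P'3: 122 ⊕ 202 ⊕ 21 = 165.
P'4: 111 ⊕ 222 ⊕ 42 = 155.
P'5: 111 ⊕ 197 ⊕ 21 = 191.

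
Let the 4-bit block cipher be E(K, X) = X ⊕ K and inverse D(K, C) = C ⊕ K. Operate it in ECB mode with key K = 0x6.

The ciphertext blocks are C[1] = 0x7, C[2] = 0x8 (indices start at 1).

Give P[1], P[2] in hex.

ECB decryption: P_i = D(K, C_i).
P[1]: D(K, 0x7) = 0x1.
P[2]: D(K, 0x8) = 0xE.

P[1] = 0x1, P[2] = 0xE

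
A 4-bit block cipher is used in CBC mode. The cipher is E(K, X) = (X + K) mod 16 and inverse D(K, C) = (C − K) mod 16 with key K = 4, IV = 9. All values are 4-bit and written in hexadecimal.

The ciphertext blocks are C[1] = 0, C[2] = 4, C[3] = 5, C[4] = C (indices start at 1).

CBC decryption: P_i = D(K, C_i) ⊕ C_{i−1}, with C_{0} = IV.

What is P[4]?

P[4]: D(K, C) = 8; 8 ⊕ 5 = D.

P[4] = D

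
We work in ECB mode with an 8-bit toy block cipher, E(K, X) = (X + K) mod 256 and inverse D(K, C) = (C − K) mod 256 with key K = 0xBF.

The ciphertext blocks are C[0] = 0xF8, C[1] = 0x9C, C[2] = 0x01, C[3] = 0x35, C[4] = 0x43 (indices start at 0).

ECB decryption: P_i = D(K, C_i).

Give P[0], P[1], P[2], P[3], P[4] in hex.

P[0] = 0x39, P[1] = 0xDD, P[2] = 0x42, P[3] = 0x76, P[4] = 0x84

P[0]: D(K, 0xF8) = 0x39.
P[1]: D(K, 0x9C) = 0xDD.
P[2]: D(K, 0x01) = 0x42.
P[3]: D(K, 0x35) = 0x76.
P[4]: D(K, 0x43) = 0x84.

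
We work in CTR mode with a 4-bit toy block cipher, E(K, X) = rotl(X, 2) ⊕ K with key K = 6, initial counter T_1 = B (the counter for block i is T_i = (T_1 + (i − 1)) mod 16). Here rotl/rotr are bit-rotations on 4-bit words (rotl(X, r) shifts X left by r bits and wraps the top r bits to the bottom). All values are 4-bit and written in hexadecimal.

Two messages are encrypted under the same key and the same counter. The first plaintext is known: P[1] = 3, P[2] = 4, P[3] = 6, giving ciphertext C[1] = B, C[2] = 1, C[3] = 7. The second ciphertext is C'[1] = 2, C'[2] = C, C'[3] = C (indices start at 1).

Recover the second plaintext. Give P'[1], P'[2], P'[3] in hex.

P'[1] = A, P'[2] = 9, P'[3] = D

In CTR with a reused counter, both messages share the same keystream S_i, so C_i ⊕ C'_i = P_i ⊕ P'_i and thus P'_i = P_i ⊕ C_i ⊕ C'_i.
P'[1]: 3 ⊕ B ⊕ 2 = A.
P'[2]: 4 ⊕ 1 ⊕ C = 9.
P'[3]: 6 ⊕ 7 ⊕ C = D.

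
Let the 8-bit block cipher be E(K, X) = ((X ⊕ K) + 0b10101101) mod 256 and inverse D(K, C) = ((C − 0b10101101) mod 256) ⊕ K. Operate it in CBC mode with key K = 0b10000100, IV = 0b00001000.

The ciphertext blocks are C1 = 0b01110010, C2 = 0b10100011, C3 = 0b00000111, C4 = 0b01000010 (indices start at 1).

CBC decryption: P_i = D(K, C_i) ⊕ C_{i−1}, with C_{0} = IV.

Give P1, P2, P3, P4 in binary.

P1 = 0b01001001, P2 = 0b00000000, P3 = 0b01111101, P4 = 0b00010110

P1: D(K, 0b01110010) = 0b01000001; 0b01000001 ⊕ 0b00001000 = 0b01001001.
P2: D(K, 0b10100011) = 0b01110010; 0b01110010 ⊕ 0b01110010 = 0b00000000.
P3: D(K, 0b00000111) = 0b11011110; 0b11011110 ⊕ 0b10100011 = 0b01111101.
P4: D(K, 0b01000010) = 0b00010001; 0b00010001 ⊕ 0b00000111 = 0b00010110.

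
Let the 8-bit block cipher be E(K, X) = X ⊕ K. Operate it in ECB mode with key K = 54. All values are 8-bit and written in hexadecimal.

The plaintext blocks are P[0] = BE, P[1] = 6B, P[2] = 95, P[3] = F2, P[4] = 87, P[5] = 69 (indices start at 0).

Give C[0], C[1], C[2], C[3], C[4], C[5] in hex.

C[0] = EA, C[1] = 3F, C[2] = C1, C[3] = A6, C[4] = D3, C[5] = 3D

ECB encryption: C_i = E(K, P_i).
C[0]: E(K, BE) = EA.
C[1]: E(K, 6B) = 3F.
C[2]: E(K, 95) = C1.
C[3]: E(K, F2) = A6.
C[4]: E(K, 87) = D3.
C[5]: E(K, 69) = 3D.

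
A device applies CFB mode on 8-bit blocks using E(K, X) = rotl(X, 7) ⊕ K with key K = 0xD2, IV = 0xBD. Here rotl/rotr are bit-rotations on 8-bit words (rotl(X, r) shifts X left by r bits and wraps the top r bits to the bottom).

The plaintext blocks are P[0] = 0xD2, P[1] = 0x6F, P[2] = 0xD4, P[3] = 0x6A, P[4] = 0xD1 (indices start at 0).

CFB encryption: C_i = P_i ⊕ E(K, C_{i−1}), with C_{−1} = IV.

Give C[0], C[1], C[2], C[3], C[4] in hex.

C[0] = 0xDE, C[1] = 0xD2, C[2] = 0x6F, C[3] = 0x0F, C[4] = 0x84

C[0]: E(K, 0xBD) = 0x0C; 0xD2 ⊕ 0x0C = 0xDE.
C[1]: E(K, 0xDE) = 0xBD; 0x6F ⊕ 0xBD = 0xD2.
C[2]: E(K, 0xD2) = 0xBB; 0xD4 ⊕ 0xBB = 0x6F.
C[3]: E(K, 0x6F) = 0x65; 0x6A ⊕ 0x65 = 0x0F.
C[4]: E(K, 0x0F) = 0x55; 0xD1 ⊕ 0x55 = 0x84.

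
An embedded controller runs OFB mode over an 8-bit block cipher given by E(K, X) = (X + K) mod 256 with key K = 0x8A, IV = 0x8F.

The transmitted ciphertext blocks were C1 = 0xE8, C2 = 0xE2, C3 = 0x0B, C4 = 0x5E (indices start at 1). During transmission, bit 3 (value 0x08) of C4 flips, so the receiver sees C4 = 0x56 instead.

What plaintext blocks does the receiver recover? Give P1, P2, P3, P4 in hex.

P1 = 0xF1, P2 = 0x41, P3 = 0x26, P4 = 0xE1

OFB decryption: S_i = E(K, S_{i−1}) with S_{0} = IV; P_i = C_i ⊕ S_i.
Only C4 changed, to 0x56. In OFB, a change in C_i flips the same bit in P_i only; the keystream is unaffected. Decrypting the received ciphertext:
P1: S = E(K, 0x8F) = 0x19; 0xE8 ⊕ 0x19 = 0xF1.
P2: S = E(K, 0x19) = 0xA3; 0xE2 ⊕ 0xA3 = 0x41.
P3: S = E(K, 0xA3) = 0x2D; 0x0B ⊕ 0x2D = 0x26.
P4: S = E(K, 0x2D) = 0xB7; 0x56 ⊕ 0xB7 = 0xE1.
Blocks that differ from the original plaintext: P4.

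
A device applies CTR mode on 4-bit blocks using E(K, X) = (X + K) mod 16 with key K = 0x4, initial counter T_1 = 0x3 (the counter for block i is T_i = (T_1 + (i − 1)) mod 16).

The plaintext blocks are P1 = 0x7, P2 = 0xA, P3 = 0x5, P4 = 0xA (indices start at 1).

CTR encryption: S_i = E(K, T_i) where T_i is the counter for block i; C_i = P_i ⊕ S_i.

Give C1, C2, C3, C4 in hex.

C1: T = 0x3, S = E(K, T) = 0x7; 0x7 ⊕ 0x7 = 0x0.
C2: T = 0x4, S = E(K, T) = 0x8; 0xA ⊕ 0x8 = 0x2.
C3: T = 0x5, S = E(K, T) = 0x9; 0x5 ⊕ 0x9 = 0xC.
C4: T = 0x6, S = E(K, T) = 0xA; 0xA ⊕ 0xA = 0x0.

C1 = 0x0, C2 = 0x2, C3 = 0xC, C4 = 0x0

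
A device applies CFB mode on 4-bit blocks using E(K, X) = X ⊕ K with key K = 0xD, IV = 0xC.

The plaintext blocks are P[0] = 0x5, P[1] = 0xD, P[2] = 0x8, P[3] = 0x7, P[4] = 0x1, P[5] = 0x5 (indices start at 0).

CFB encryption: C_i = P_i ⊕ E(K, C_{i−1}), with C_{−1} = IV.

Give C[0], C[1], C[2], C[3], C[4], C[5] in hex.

C[0]: E(K, 0xC) = 0x1; 0x5 ⊕ 0x1 = 0x4.
C[1]: E(K, 0x4) = 0x9; 0xD ⊕ 0x9 = 0x4.
C[2]: E(K, 0x4) = 0x9; 0x8 ⊕ 0x9 = 0x1.
C[3]: E(K, 0x1) = 0xC; 0x7 ⊕ 0xC = 0xB.
C[4]: E(K, 0xB) = 0x6; 0x1 ⊕ 0x6 = 0x7.
C[5]: E(K, 0x7) = 0xA; 0x5 ⊕ 0xA = 0xF.

C[0] = 0x4, C[1] = 0x4, C[2] = 0x1, C[3] = 0xB, C[4] = 0x7, C[5] = 0xF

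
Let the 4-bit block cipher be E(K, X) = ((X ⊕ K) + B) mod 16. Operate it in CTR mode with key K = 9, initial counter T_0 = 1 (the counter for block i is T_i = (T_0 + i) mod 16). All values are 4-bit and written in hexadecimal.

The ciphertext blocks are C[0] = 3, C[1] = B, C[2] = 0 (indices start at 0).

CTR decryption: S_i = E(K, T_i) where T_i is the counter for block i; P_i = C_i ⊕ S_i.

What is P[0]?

P[0]: T = 1, S = E(K, T) = 3; 3 ⊕ 3 = 0.

P[0] = 0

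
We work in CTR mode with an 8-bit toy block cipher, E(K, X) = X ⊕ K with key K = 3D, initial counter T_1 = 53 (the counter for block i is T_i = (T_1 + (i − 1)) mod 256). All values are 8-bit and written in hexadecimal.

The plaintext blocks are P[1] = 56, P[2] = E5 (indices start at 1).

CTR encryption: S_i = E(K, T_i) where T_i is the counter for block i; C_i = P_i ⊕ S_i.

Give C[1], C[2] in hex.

C[1] = 38, C[2] = 8C

C[1]: T = 53, S = E(K, T) = 6E; 56 ⊕ 6E = 38.
C[2]: T = 54, S = E(K, T) = 69; E5 ⊕ 69 = 8C.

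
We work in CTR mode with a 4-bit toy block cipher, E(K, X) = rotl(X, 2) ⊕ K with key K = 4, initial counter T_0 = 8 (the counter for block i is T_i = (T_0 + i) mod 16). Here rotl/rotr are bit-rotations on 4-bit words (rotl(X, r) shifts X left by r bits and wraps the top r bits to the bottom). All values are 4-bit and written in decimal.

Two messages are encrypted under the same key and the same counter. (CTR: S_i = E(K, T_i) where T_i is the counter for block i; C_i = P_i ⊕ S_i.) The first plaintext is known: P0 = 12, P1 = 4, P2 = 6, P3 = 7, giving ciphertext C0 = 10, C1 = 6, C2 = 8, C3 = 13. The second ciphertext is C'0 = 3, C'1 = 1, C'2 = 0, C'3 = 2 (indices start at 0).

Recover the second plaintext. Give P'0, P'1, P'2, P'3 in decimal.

P'0 = 5, P'1 = 3, P'2 = 14, P'3 = 8

In CTR with a reused counter, both messages share the same keystream S_i, so C_i ⊕ C'_i = P_i ⊕ P'_i and thus P'_i = P_i ⊕ C_i ⊕ C'_i.
P'0: 12 ⊕ 10 ⊕ 3 = 5.
P'1: 4 ⊕ 6 ⊕ 1 = 3.
P'2: 6 ⊕ 8 ⊕ 0 = 14.
P'3: 7 ⊕ 13 ⊕ 2 = 8.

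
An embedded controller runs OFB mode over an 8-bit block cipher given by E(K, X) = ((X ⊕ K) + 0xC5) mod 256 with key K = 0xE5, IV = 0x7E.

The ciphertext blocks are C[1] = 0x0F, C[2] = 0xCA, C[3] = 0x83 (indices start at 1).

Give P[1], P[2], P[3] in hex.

OFB decryption: S_i = E(K, S_{i−1}) with S_{0} = IV; P_i = C_i ⊕ S_i.
P[1]: S = E(K, 0x7E) = 0x60; 0x0F ⊕ 0x60 = 0x6F.
P[2]: S = E(K, 0x60) = 0x4A; 0xCA ⊕ 0x4A = 0x80.
P[3]: S = E(K, 0x4A) = 0x74; 0x83 ⊕ 0x74 = 0xF7.

P[1] = 0x6F, P[2] = 0x80, P[3] = 0xF7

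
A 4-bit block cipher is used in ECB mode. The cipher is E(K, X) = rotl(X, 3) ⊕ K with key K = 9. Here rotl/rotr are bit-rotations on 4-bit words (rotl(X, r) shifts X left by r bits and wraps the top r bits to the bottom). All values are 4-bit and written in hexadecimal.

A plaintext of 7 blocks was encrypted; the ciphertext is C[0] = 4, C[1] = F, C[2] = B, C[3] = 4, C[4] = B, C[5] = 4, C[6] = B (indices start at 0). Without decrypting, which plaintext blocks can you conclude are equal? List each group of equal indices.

P[0] = P[3] = P[5]; P[2] = P[4] = P[6]

ECB encrypts each block independently with the same key, so equal ciphertext blocks imply equal plaintext blocks.
C[0] = C[3] = C[5] = 4, so P[0] = P[3] = P[5].
C[2] = C[4] = C[6] = B, so P[2] = P[4] = P[6].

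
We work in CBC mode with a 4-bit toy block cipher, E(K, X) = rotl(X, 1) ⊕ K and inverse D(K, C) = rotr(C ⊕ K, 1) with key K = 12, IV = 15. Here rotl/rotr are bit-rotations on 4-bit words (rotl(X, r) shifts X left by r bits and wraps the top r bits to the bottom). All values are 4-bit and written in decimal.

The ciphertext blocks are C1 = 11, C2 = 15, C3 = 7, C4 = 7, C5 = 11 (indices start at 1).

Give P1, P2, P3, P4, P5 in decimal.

CBC decryption: P_i = D(K, C_i) ⊕ C_{i−1}, with C_{0} = IV.
P1: D(K, 11) = 11; 11 ⊕ 15 = 4.
P2: D(K, 15) = 9; 9 ⊕ 11 = 2.
P3: D(K, 7) = 13; 13 ⊕ 15 = 2.
P4: D(K, 7) = 13; 13 ⊕ 7 = 10.
P5: D(K, 11) = 11; 11 ⊕ 7 = 12.

P1 = 4, P2 = 2, P3 = 2, P4 = 10, P5 = 12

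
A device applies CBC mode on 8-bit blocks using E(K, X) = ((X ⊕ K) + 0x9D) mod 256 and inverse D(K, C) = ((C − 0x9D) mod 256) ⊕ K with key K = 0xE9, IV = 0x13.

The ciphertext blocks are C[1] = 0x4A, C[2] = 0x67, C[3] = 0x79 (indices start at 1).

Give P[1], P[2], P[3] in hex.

P[1] = 0x57, P[2] = 0x69, P[3] = 0x52

CBC decryption: P_i = D(K, C_i) ⊕ C_{i−1}, with C_{0} = IV.
P[1]: D(K, 0x4A) = 0x44; 0x44 ⊕ 0x13 = 0x57.
P[2]: D(K, 0x67) = 0x23; 0x23 ⊕ 0x4A = 0x69.
P[3]: D(K, 0x79) = 0x35; 0x35 ⊕ 0x67 = 0x52.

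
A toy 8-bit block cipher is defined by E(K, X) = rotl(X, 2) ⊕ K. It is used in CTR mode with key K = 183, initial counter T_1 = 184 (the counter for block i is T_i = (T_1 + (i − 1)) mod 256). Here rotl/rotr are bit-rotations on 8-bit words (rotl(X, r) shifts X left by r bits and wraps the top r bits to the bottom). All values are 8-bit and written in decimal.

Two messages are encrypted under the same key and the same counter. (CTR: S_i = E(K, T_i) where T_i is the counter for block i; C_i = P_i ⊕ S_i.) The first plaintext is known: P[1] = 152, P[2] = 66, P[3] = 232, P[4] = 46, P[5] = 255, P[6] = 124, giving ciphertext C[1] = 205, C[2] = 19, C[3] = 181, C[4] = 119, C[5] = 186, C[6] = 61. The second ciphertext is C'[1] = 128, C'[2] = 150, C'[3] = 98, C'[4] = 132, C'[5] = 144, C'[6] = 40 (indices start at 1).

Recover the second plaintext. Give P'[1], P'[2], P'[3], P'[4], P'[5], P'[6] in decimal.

P'[1] = 213, P'[2] = 199, P'[3] = 63, P'[4] = 221, P'[5] = 213, P'[6] = 105

In CTR with a reused counter, both messages share the same keystream S_i, so C_i ⊕ C'_i = P_i ⊕ P'_i and thus P'_i = P_i ⊕ C_i ⊕ C'_i.
P'[1]: 152 ⊕ 205 ⊕ 128 = 213.
P'[2]: 66 ⊕ 19 ⊕ 150 = 199.
P'[3]: 232 ⊕ 181 ⊕ 98 = 63.
P'[4]: 46 ⊕ 119 ⊕ 132 = 221.
P'[5]: 255 ⊕ 186 ⊕ 144 = 213.
P'[6]: 124 ⊕ 61 ⊕ 40 = 105.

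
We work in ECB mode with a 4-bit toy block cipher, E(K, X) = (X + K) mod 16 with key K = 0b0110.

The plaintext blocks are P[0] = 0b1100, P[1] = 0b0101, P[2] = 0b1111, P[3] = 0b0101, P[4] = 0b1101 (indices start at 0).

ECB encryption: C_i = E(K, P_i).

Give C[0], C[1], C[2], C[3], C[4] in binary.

C[0] = 0b0010, C[1] = 0b1011, C[2] = 0b0101, C[3] = 0b1011, C[4] = 0b0011

C[0]: E(K, 0b1100) = 0b0010.
C[1]: E(K, 0b0101) = 0b1011.
C[2]: E(K, 0b1111) = 0b0101.
C[3]: E(K, 0b0101) = 0b1011.
C[4]: E(K, 0b1101) = 0b0011.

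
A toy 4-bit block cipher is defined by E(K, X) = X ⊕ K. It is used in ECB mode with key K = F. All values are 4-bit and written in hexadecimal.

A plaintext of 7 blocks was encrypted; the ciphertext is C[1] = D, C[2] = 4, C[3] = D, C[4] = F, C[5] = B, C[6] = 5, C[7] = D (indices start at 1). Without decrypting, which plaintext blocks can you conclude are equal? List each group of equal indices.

ECB encrypts each block independently with the same key, so equal ciphertext blocks imply equal plaintext blocks.
C[1] = C[3] = C[7] = D, so P[1] = P[3] = P[7].

P[1] = P[3] = P[7]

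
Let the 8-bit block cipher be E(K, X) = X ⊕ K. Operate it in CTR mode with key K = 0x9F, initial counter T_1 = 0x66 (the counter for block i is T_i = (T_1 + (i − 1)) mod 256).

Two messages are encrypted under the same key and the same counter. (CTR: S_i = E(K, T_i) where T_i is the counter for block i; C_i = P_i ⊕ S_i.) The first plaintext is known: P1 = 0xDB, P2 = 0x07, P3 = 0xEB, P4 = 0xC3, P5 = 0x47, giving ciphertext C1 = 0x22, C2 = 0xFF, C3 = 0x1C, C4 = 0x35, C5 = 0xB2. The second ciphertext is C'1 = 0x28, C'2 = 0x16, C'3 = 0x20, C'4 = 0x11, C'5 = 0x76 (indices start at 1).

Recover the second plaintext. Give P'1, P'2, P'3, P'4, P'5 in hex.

In CTR with a reused counter, both messages share the same keystream S_i, so C_i ⊕ C'_i = P_i ⊕ P'_i and thus P'_i = P_i ⊕ C_i ⊕ C'_i.
P'1: 0xDB ⊕ 0x22 ⊕ 0x28 = 0xD1.
P'2: 0x07 ⊕ 0xFF ⊕ 0x16 = 0xEE.
P'3: 0xEB ⊕ 0x1C ⊕ 0x20 = 0xD7.
P'4: 0xC3 ⊕ 0x35 ⊕ 0x11 = 0xE7.
P'5: 0x47 ⊕ 0xB2 ⊕ 0x76 = 0x83.

P'1 = 0xD1, P'2 = 0xEE, P'3 = 0xD7, P'4 = 0xE7, P'5 = 0x83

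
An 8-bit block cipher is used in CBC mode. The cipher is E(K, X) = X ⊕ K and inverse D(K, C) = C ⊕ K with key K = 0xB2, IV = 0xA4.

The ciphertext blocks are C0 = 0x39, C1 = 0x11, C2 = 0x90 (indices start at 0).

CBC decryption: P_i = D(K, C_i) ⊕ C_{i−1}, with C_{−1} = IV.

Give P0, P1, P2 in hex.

P0 = 0x2F, P1 = 0x9A, P2 = 0x33

P0: D(K, 0x39) = 0x8B; 0x8B ⊕ 0xA4 = 0x2F.
P1: D(K, 0x11) = 0xA3; 0xA3 ⊕ 0x39 = 0x9A.
P2: D(K, 0x90) = 0x22; 0x22 ⊕ 0x11 = 0x33.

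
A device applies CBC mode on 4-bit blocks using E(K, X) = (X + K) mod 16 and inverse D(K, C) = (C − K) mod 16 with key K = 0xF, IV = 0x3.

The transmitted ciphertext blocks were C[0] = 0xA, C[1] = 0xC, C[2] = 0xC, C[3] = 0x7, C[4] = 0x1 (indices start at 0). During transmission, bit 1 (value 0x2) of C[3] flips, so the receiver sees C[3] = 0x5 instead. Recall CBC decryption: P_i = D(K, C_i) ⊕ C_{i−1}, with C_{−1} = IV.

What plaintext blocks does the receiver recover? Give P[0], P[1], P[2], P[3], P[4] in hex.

Only C[3] changed, to 0x5. In CBC, a change in C_i garbles P_i and flips the same bit in P_{i+1}. Decrypting the received ciphertext:
P[0]: D(K, 0xA) = 0xB; 0xB ⊕ 0x3 = 0x8.
P[1]: D(K, 0xC) = 0xD; 0xD ⊕ 0xA = 0x7.
P[2]: D(K, 0xC) = 0xD; 0xD ⊕ 0xC = 0x1.
P[3]: D(K, 0x5) = 0x6; 0x6 ⊕ 0xC = 0xA.
P[4]: D(K, 0x1) = 0x2; 0x2 ⊕ 0x5 = 0x7.
Blocks that differ from the original plaintext: P[3], P[4].

P[0] = 0x8, P[1] = 0x7, P[2] = 0x1, P[3] = 0xA, P[4] = 0x7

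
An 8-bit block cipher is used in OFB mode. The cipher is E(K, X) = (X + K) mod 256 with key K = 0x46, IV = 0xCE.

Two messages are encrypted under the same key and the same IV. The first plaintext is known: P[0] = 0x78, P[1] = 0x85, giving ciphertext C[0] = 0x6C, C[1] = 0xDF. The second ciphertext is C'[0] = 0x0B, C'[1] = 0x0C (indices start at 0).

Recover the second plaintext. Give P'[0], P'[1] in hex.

P'[0] = 0x1F, P'[1] = 0x56

In OFB with a reused IV, both messages share the same keystream S_i, so C_i ⊕ C'_i = P_i ⊕ P'_i and thus P'_i = P_i ⊕ C_i ⊕ C'_i.
P'[0]: 0x78 ⊕ 0x6C ⊕ 0x0B = 0x1F.
P'[1]: 0x85 ⊕ 0xDF ⊕ 0x0C = 0x56.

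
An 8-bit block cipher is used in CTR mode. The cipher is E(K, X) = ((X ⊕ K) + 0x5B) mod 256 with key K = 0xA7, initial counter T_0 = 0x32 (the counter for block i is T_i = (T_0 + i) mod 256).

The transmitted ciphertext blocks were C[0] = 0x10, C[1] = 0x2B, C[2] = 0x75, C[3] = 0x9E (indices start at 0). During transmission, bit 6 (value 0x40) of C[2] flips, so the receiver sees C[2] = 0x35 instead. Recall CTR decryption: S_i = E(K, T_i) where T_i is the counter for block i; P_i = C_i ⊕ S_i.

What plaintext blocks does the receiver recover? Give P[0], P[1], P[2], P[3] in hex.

Only C[2] changed, to 0x35. In CTR, a change in C_i flips the same bit in P_i only; the keystream is unaffected. Decrypting the received ciphertext:
P[0]: T = 0x32, S = E(K, T) = 0xF0; 0x10 ⊕ 0xF0 = 0xE0.
P[1]: T = 0x33, S = E(K, T) = 0xEF; 0x2B ⊕ 0xEF = 0xC4.
P[2]: T = 0x34, S = E(K, T) = 0xEE; 0x35 ⊕ 0xEE = 0xDB.
P[3]: T = 0x35, S = E(K, T) = 0xED; 0x9E ⊕ 0xED = 0x73.
Blocks that differ from the original plaintext: P[2].

P[0] = 0xE0, P[1] = 0xC4, P[2] = 0xDB, P[3] = 0x73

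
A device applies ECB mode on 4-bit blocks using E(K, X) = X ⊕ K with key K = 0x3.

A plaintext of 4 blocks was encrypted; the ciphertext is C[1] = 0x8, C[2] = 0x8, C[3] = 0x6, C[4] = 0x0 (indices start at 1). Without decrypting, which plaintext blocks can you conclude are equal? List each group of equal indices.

P[1] = P[2]

ECB encrypts each block independently with the same key, so equal ciphertext blocks imply equal plaintext blocks.
C[1] = C[2] = 0x8, so P[1] = P[2].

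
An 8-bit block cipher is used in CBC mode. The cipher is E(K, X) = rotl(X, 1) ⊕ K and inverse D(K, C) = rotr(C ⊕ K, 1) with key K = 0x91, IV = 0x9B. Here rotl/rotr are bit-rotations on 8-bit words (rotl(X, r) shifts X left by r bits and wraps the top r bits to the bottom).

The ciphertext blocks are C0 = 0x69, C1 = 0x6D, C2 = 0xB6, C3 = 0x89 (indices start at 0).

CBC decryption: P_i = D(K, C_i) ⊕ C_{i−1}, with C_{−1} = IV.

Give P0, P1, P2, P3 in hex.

P0 = 0xE7, P1 = 0x17, P2 = 0xFE, P3 = 0xBA

P0: D(K, 0x69) = 0x7C; 0x7C ⊕ 0x9B = 0xE7.
P1: D(K, 0x6D) = 0x7E; 0x7E ⊕ 0x69 = 0x17.
P2: D(K, 0xB6) = 0x93; 0x93 ⊕ 0x6D = 0xFE.
P3: D(K, 0x89) = 0x0C; 0x0C ⊕ 0xB6 = 0xBA.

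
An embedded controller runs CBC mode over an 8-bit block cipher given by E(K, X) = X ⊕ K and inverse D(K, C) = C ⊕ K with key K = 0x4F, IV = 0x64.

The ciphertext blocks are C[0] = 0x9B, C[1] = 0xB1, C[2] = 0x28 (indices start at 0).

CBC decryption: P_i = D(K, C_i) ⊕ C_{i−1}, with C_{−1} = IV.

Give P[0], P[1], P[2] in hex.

P[0]: D(K, 0x9B) = 0xD4; 0xD4 ⊕ 0x64 = 0xB0.
P[1]: D(K, 0xB1) = 0xFE; 0xFE ⊕ 0x9B = 0x65.
P[2]: D(K, 0x28) = 0x67; 0x67 ⊕ 0xB1 = 0xD6.

P[0] = 0xB0, P[1] = 0x65, P[2] = 0xD6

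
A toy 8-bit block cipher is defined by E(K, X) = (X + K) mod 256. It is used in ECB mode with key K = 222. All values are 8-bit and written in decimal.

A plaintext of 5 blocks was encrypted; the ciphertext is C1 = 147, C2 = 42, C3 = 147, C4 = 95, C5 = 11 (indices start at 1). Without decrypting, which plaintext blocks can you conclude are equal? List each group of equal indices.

ECB encrypts each block independently with the same key, so equal ciphertext blocks imply equal plaintext blocks.
C1 = C3 = 147, so P1 = P3.

P1 = P3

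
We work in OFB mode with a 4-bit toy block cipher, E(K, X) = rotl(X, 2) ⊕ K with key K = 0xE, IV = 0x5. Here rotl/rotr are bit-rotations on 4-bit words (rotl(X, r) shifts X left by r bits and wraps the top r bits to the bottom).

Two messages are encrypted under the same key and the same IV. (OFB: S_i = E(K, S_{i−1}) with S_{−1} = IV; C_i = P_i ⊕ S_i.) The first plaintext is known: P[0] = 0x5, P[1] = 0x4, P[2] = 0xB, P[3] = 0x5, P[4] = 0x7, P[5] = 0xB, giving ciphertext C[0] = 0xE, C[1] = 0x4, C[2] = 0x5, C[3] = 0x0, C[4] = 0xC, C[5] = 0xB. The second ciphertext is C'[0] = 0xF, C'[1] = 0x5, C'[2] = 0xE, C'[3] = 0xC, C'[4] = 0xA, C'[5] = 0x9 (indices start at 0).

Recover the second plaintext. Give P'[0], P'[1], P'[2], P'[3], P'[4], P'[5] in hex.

In OFB with a reused IV, both messages share the same keystream S_i, so C_i ⊕ C'_i = P_i ⊕ P'_i and thus P'_i = P_i ⊕ C_i ⊕ C'_i.
P'[0]: 0x5 ⊕ 0xE ⊕ 0xF = 0x4.
P'[1]: 0x4 ⊕ 0x4 ⊕ 0x5 = 0x5.
P'[2]: 0xB ⊕ 0x5 ⊕ 0xE = 0x0.
P'[3]: 0x5 ⊕ 0x0 ⊕ 0xC = 0x9.
P'[4]: 0x7 ⊕ 0xC ⊕ 0xA = 0x1.
P'[5]: 0xB ⊕ 0xB ⊕ 0x9 = 0x9.

P'[0] = 0x4, P'[1] = 0x5, P'[2] = 0x0, P'[3] = 0x9, P'[4] = 0x1, P'[5] = 0x9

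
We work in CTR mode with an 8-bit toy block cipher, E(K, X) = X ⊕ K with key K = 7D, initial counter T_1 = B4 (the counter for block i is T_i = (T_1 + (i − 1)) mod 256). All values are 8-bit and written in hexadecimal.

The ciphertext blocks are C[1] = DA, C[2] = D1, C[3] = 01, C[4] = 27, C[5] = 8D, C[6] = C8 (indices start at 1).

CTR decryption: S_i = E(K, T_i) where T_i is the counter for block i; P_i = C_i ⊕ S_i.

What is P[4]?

P[4] = ED

P[4]: T = B7, S = E(K, T) = CA; 27 ⊕ CA = ED.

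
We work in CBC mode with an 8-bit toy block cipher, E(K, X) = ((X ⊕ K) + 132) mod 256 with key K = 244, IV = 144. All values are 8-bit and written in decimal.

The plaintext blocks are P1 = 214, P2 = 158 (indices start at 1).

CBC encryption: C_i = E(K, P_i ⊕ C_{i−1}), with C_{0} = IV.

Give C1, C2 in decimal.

C1: P1 ⊕ 144 = 70; E(K, 70) = 54.
C2: P2 ⊕ 54 = 168; E(K, 168) = 224.

C1 = 54, C2 = 224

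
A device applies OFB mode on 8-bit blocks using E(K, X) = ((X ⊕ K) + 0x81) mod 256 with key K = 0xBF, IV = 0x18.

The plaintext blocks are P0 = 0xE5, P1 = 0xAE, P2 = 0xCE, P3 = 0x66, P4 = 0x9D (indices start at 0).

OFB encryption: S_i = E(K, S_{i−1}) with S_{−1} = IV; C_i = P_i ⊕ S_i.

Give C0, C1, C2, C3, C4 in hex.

C0 = 0xCD, C1 = 0xB6, C2 = 0xE6, C3 = 0x7E, C4 = 0xB5

C0: S = E(K, 0x18) = 0x28; 0xE5 ⊕ 0x28 = 0xCD.
C1: S = E(K, 0x28) = 0x18; 0xAE ⊕ 0x18 = 0xB6.
C2: S = E(K, 0x18) = 0x28; 0xCE ⊕ 0x28 = 0xE6.
C3: S = E(K, 0x28) = 0x18; 0x66 ⊕ 0x18 = 0x7E.
C4: S = E(K, 0x18) = 0x28; 0x9D ⊕ 0x28 = 0xB5.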